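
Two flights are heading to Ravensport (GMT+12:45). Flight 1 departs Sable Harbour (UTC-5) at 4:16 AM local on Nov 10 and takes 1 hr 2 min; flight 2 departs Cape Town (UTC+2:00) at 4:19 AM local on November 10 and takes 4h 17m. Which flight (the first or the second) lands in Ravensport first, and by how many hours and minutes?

Flight 1 in UTC: 4:16 AM + 5:00 = 9:16 AM on Nov 10.
+1 hour 2 minutes → arrive 10:18 AM UTC on Nov 10.
Flight 2 in UTC: 4:19 AM − 2:00 = 2:19 AM on Nov 10.
+4 hours and 17 minutes → arrive 6:36 AM UTC on Nov 10.
Flight 2 lands earlier by 3 hours 42 minutes.

the second, by 3 hours 42 minutes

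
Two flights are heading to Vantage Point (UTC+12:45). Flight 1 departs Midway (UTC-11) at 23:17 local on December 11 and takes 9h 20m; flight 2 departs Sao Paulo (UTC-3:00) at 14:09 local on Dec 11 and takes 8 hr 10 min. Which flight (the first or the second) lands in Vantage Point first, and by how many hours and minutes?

Flight 1 in UTC: 23:17 + 11:00 = 10:17 on Dec 12.
+9 hours 20 minutes → arrive 19:37 UTC on Dec 12.
Flight 2 in UTC: 14:09 + 3:00 = 17:09 on Dec 11.
+8 hours 10 minutes → arrive 01:19 UTC on Dec 12.
Flight 2 lands earlier by 18 hours 18 minutes.

the second, by 18 hours 18 minutes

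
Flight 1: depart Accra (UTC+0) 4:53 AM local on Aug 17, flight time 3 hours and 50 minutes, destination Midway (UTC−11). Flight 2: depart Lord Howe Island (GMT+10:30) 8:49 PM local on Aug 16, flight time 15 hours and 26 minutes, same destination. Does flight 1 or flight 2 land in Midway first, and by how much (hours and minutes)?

the second, by 6 hours 58 minutes

Flight 1 departs at 4:53 AM UTC (Aug 17).
+3 hours and 50 minutes → arrive 8:43 AM UTC on Aug 17.
Flight 2 in UTC: 8:49 PM − 10:30 = 10:19 AM on Aug 16.
+15 hours and 26 minutes → arrive 1:45 AM UTC on Aug 17.
Flight 2 lands earlier by 6 hours 58 minutes.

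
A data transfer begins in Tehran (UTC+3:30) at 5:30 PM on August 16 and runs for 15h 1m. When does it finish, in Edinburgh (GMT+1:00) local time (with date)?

Convert start to UTC: 5:30 PM − 3:30 = 2:00 PM UTC on Aug 16.
Add 15 hours and 1 minute duration → 5:01 AM UTC (Aug 17).
Edinburgh is UTC+1:00, so local end time = 5:01 AM + 1:00 = 6:01 AM on Aug 17.

6:01 AM on August 17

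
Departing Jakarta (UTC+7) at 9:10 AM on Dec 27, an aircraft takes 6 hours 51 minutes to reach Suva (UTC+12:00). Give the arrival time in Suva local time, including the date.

Convert departure to UTC: 9:10 AM − 7:00 = 2:10 AM UTC on Dec 27.
Add 6 hours 51 minutes travel time → 9:01 AM UTC.
Suva is UTC+12:00, so local arrival = 9:01 AM + 12:00 = 9:01 PM on Dec 27.

9:01 PM on December 27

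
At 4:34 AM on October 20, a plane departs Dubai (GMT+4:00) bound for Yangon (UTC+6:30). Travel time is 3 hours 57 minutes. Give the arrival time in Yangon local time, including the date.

Convert departure to UTC: 4:34 AM − 4:00 = 12:34 AM UTC on Oct 20.
Add 3 hours 57 minutes travel time → 4:31 AM UTC.
Yangon is UTC+6:30, so local arrival = 4:31 AM + 6:30 = 11:01 AM on Oct 20.

11:01 AM on October 20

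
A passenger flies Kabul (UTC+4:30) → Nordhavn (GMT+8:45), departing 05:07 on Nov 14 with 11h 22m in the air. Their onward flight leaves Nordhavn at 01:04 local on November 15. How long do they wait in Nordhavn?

4 hours 20 minutes

Convert departure to UTC: 05:07 − 4:30 = 00:37 UTC on Nov 14.
Add 11 hours 22 minutes flight time → 11:59 UTC.
Nordhavn is UTC+8:45, so local arrival = 11:59 + 8:45 = 20:44 on Nov 14.
Layover = 01:04 − 20:44 (+1 day) = 4 hours 20 minutes.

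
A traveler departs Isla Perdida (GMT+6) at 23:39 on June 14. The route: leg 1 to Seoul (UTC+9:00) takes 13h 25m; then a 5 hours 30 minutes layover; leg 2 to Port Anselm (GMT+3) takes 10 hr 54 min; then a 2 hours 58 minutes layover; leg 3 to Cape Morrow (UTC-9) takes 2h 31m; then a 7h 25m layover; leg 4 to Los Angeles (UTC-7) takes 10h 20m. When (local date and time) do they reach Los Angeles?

Convert departure to UTC: 23:39 − 6:00 = 17:39 UTC on Jun 14.
Add 13 hours 25 minutes leg 1 → 07:04 UTC (Jun 15).
Add 5 hours and 30 minutes layover in Seoul → 12:34 UTC.
Add 10 hours 54 minutes leg 2 → 23:28 UTC.
Add 2 hours 58 minutes layover in Port Anselm → 02:26 UTC (Jun 16).
Add 2 hours 31 minutes leg 3 → 04:57 UTC.
Add 7 hours and 25 minutes layover in Cape Morrow → 12:22 UTC.
Add 10 hours 20 minutes leg 4 → 22:42 UTC.
Los Angeles is UTC−7:00, so local arrival = 22:42 − 7:00 = 15:42 on Jun 16.

15:42 on Jun 16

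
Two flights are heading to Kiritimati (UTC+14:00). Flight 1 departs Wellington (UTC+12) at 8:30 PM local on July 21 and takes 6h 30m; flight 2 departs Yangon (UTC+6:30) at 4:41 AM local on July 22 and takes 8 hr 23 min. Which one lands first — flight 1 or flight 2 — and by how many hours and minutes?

the first, by 15 hours 34 minutes

Flight 1 in UTC: 8:30 PM − 12:00 = 8:30 AM on Jul 21.
+6 hours and 30 minutes → arrive 3:00 PM UTC on Jul 21.
Flight 2 in UTC: 4:41 AM − 6:30 = 10:11 PM on Jul 21.
+8 hours 23 minutes → arrive 6:34 AM UTC on Jul 22.
Flight 1 lands earlier by 15 hours 34 minutes.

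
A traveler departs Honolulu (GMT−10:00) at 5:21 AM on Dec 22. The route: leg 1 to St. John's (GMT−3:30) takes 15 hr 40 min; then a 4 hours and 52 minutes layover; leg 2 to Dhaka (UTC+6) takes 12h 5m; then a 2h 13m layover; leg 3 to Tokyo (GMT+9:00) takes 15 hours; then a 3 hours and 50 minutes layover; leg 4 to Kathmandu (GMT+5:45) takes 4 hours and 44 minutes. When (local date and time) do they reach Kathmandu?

7:30 AM on Dec 25

Convert departure to UTC: 5:21 AM + 10:00 = 3:21 PM UTC on Dec 22.
Add 15 hours 40 minutes leg 1 → 7:01 AM UTC (Dec 23).
Add 4 hours and 52 minutes layover in St. John's → 11:53 AM UTC.
Add 12 hours 5 minutes leg 2 → 11:58 PM UTC.
Add 2 hours 13 minutes layover in Dhaka → 2:11 AM UTC (Dec 24).
Add 15 hours leg 3 → 5:11 PM UTC.
Add 3 hours and 50 minutes layover in Tokyo → 9:01 PM UTC.
Add 4 hours and 44 minutes leg 4 → 1:45 AM UTC (Dec 25).
Kathmandu is UTC+5:45, so local arrival = 1:45 AM + 5:45 = 7:30 AM on Dec 25.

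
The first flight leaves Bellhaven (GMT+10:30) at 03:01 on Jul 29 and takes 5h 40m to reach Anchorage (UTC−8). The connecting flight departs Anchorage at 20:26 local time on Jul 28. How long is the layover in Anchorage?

6 hours 15 minutes

Convert departure to UTC: 03:01 − 10:30 = 16:31 UTC on Jul 28.
Add 5 hours 40 minutes flight time → 22:11 UTC.
Anchorage is UTC−8:00, so local arrival = 22:11 − 8:00 = 14:11 on Jul 28.
Layover = 20:26 − 14:11 = 6 hours 15 minutes.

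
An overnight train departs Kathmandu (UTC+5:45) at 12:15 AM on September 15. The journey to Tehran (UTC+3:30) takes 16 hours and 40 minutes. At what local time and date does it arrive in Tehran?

Convert departure to UTC: 12:15 AM − 5:45 = 6:30 PM UTC on Sep 14.
Add 16 hours 40 minutes travel time → 11:10 AM UTC (Sep 15).
Tehran is UTC+3:30, so local arrival = 11:10 AM + 3:30 = 2:40 PM on Sep 15.

2:40 PM on Sep 15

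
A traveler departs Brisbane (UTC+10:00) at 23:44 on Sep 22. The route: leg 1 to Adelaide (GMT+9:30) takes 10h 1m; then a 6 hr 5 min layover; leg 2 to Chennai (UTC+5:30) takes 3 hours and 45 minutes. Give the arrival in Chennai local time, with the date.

15:05 on Sep 23

Convert departure to UTC: 23:44 − 10:00 = 13:44 UTC on Sep 22.
Add 10 hours 1 minute leg 1 → 23:45 UTC.
Add 6 hours and 5 minutes layover in Adelaide → 05:50 UTC (Sep 23).
Add 3 hours and 45 minutes leg 2 → 09:35 UTC.
Chennai is UTC+5:30, so local arrival = 09:35 + 5:30 = 15:05 on Sep 23.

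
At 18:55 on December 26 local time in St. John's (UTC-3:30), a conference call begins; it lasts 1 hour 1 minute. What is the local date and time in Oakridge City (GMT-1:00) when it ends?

Convert start to UTC: 18:55 + 3:30 = 22:25 UTC on Dec 26.
Add 1 hour and 1 minute duration → 23:26 UTC.
Oakridge City is UTC−1:00, so local end time = 23:26 − 1:00 = 22:26 on Dec 26.

22:26 on Dec 26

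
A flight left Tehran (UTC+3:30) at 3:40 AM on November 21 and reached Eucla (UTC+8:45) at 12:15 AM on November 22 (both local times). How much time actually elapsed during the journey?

15 hours 20 minutes

Eucla is 5:15 ahead of Tehran.
Clock-face elapsed time (ignoring zones) is 20 hours 35 minutes.
Actual elapsed = 20 hours 35 minutes − 5:15 = 15 hours 20 minutes.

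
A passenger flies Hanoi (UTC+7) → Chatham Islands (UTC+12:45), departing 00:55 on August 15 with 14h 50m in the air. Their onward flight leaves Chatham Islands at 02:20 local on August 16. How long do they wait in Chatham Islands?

4 hours 50 minutes

Convert departure to UTC: 00:55 − 7:00 = 17:55 UTC on Aug 14.
Add 14 hours and 50 minutes flight time → 08:45 UTC (Aug 15).
Chatham Islands is UTC+12:45, so local arrival = 08:45 + 12:45 = 21:30 on Aug 15.
Layover = 02:20 − 21:30 (+1 day) = 4 hours 50 minutes.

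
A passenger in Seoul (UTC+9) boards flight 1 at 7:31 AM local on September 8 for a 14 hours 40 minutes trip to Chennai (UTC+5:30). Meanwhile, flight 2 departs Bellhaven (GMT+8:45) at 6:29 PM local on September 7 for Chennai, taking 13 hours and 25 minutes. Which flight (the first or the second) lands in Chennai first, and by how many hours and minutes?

the second, by 14 hours 2 minutes

Flight 1 in UTC: 7:31 AM − 9:00 = 10:31 PM on Sep 7.
+14 hours and 40 minutes → arrive 1:11 PM UTC on Sep 8.
Flight 2 in UTC: 6:29 PM − 8:45 = 9:44 AM on Sep 7.
+13 hours 25 minutes → arrive 11:09 PM UTC on Sep 7.
Flight 2 lands earlier by 14 hours 2 minutes.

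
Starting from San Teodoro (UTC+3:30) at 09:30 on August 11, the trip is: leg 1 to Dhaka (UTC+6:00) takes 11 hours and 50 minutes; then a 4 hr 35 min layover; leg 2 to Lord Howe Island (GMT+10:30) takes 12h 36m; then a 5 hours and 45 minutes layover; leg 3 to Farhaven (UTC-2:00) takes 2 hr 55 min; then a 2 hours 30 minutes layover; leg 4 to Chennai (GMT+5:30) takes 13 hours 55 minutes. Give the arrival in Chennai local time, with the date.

Convert departure to UTC: 09:30 − 3:30 = 06:00 UTC on Aug 11.
Add 11 hours and 50 minutes leg 1 → 17:50 UTC.
Add 4 hours 35 minutes layover in Dhaka → 22:25 UTC.
Add 12 hours and 36 minutes leg 2 → 11:01 UTC (Aug 12).
Add 5 hours and 45 minutes layover in Lord Howe Island → 16:46 UTC.
Add 2 hours and 55 minutes leg 3 → 19:41 UTC.
Add 2 hours and 30 minutes layover in Farhaven → 22:11 UTC.
Add 13 hours and 55 minutes leg 4 → 12:06 UTC (Aug 13).
Chennai is UTC+5:30, so local arrival = 12:06 + 5:30 = 17:36 on Aug 13.

17:36 on August 13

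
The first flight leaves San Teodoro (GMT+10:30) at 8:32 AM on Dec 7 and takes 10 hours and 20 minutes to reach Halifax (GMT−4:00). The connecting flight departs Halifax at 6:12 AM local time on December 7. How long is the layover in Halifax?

1 hour 50 minutes

Convert departure to UTC: 8:32 AM − 10:30 = 10:02 PM UTC on Dec 6.
Add 10 hours 20 minutes flight time → 8:22 AM UTC (Dec 7).
Halifax is UTC−4:00, so local arrival = 8:22 AM − 4:00 = 4:22 AM on Dec 7.
Layover = 6:12 AM − 4:22 AM = 1 hour 50 minutes.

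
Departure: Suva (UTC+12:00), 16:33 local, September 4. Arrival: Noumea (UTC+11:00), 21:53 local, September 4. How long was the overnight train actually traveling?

Departure in UTC: 16:33 − 12:00 = 04:33 on Sep 4.
Arrival in UTC: 21:53 − 11:00 = 10:53 on Sep 4.
Elapsed = 10:53 − 04:33 = 6 hours 20 minutes.

6 hours 20 minutes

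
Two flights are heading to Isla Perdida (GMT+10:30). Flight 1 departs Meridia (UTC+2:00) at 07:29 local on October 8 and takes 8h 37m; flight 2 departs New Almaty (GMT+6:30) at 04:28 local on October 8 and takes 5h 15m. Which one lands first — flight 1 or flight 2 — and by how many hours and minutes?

the second, by 10 hours 53 minutes

Flight 1 in UTC: 07:29 − 2:00 = 05:29 on Oct 8.
+8 hours 37 minutes → arrive 14:06 UTC on Oct 8.
Flight 2 in UTC: 04:28 − 6:30 = 21:58 on Oct 7.
+5 hours 15 minutes → arrive 03:13 UTC on Oct 8.
Flight 2 lands earlier by 10 hours 53 minutes.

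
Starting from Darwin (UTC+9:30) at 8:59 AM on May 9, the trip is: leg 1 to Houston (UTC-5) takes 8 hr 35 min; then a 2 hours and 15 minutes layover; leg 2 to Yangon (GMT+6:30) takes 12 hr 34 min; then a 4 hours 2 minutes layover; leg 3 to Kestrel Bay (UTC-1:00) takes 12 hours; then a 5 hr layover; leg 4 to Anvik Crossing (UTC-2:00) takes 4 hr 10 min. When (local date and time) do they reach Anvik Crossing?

10:05 PM on May 10

Convert departure to UTC: 8:59 AM − 9:30 = 11:29 PM UTC on May 8.
Add 8 hours and 35 minutes leg 1 → 8:04 AM UTC (May 9).
Add 2 hours 15 minutes layover in Houston → 10:19 AM UTC.
Add 12 hours 34 minutes leg 2 → 10:53 PM UTC.
Add 4 hours 2 minutes layover in Yangon → 2:55 AM UTC (May 10).
Add 12 hours leg 3 → 2:55 PM UTC.
Add 5 hours layover in Kestrel Bay → 7:55 PM UTC.
Add 4 hours and 10 minutes leg 4 → 12:05 AM UTC (May 11).
Anvik Crossing is UTC−2:00, so local arrival = 12:05 AM − 2:00 = 10:05 PM on May 10.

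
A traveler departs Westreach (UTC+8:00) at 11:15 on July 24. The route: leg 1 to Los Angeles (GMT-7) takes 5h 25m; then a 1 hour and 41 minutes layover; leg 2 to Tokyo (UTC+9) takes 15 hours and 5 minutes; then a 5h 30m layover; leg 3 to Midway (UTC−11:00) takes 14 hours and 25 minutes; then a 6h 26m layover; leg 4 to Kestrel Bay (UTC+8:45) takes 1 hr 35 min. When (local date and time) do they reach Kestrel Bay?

14:07 on July 26

Convert departure to UTC: 11:15 − 8:00 = 03:15 UTC on Jul 24.
Add 5 hours and 25 minutes leg 1 → 08:40 UTC.
Add 1 hour and 41 minutes layover in Los Angeles → 10:21 UTC.
Add 15 hours and 5 minutes leg 2 → 01:26 UTC (Jul 25).
Add 5 hours 30 minutes layover in Tokyo → 06:56 UTC.
Add 14 hours and 25 minutes leg 3 → 21:21 UTC.
Add 6 hours and 26 minutes layover in Midway → 03:47 UTC (Jul 26).
Add 1 hour and 35 minutes leg 4 → 05:22 UTC.
Kestrel Bay is UTC+8:45, so local arrival = 05:22 + 8:45 = 14:07 on Jul 26.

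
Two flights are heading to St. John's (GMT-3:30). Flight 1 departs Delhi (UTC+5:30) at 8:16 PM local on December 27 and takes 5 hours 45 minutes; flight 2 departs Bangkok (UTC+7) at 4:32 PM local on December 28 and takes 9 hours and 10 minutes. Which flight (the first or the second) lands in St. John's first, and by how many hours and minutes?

Flight 1 in UTC: 8:16 PM − 5:30 = 2:46 PM on Dec 27.
+5 hours and 45 minutes → arrive 8:31 PM UTC on Dec 27.
Flight 2 in UTC: 4:32 PM − 7:00 = 9:32 AM on Dec 28.
+9 hours 10 minutes → arrive 6:42 PM UTC on Dec 28.
Flight 1 lands earlier by 22 hours 11 minutes.

the first, by 22 hours 11 minutes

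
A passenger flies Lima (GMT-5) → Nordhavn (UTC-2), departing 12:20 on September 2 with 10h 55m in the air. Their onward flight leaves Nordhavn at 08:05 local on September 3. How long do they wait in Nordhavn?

5 hours 50 minutes

Convert departure to UTC: 12:20 + 5:00 = 17:20 UTC on Sep 2.
Add 10 hours and 55 minutes flight time → 04:15 UTC (Sep 3).
Nordhavn is UTC−2:00, so local arrival = 04:15 − 2:00 = 02:15 on Sep 3.
Layover = 08:05 − 02:15 = 5 hours 50 minutes.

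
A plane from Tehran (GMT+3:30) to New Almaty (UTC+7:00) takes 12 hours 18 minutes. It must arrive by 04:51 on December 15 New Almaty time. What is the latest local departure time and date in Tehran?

13:03 on December 14

Target arrival in UTC: 04:51 − 7:00 = 21:51 on Dec 14.
Subtract 12 hours 18 minutes → departure 09:33 UTC on Dec 14.
Tehran is UTC+3:30: 09:33 + 3:30 = 13:03 on Dec 14.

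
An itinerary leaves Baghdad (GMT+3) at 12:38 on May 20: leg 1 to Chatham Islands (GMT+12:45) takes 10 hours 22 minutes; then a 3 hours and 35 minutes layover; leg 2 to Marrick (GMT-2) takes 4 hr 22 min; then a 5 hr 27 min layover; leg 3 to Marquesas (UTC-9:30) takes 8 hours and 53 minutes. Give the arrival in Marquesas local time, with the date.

08:47 on May 21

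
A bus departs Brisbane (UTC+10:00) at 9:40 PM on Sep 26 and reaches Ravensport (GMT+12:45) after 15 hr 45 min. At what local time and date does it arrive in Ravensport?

4:10 PM on September 27

Ravensport is 2:45 ahead of Brisbane.
After 15 hours and 45 minutes it is 1:25 PM (Sep 27) in Brisbane.
Shift by the zone difference: 1:25 PM + 2:45 = 4:10 PM on Sep 27 in Ravensport.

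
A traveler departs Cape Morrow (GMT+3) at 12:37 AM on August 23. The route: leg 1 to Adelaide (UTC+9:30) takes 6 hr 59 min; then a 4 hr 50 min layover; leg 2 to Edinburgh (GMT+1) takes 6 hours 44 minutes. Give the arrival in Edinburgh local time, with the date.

5:10 PM on Aug 23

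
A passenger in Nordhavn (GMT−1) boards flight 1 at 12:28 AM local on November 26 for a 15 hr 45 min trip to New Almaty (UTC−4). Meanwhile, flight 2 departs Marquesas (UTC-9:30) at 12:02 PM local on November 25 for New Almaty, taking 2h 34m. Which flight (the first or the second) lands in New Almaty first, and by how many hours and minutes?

the second, by 17 hours 7 minutes

Flight 1 in UTC: 12:28 AM + 1:00 = 1:28 AM on Nov 26.
+15 hours 45 minutes → arrive 5:13 PM UTC on Nov 26.
Flight 2 in UTC: 12:02 PM + 9:30 = 9:32 PM on Nov 25.
+2 hours and 34 minutes → arrive 12:06 AM UTC on Nov 26.
Flight 2 lands earlier by 17 hours 7 minutes.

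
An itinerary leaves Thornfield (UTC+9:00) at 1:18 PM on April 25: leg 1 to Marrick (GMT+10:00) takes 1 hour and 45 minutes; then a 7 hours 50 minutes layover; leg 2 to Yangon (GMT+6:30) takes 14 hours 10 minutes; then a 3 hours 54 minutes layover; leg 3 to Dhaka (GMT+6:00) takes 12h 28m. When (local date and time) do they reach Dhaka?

2:25 AM on Apr 27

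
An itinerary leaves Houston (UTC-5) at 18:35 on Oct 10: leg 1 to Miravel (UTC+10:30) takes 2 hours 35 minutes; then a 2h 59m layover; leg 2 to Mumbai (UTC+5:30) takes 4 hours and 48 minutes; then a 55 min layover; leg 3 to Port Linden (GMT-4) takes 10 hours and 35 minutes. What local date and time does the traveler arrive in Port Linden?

Convert departure to UTC: 18:35 + 5:00 = 23:35 UTC on Oct 10.
Add 2 hours 35 minutes leg 1 → 02:10 UTC (Oct 11).
Add 2 hours and 59 minutes layover in Miravel → 05:09 UTC.
Add 4 hours 48 minutes leg 2 → 09:57 UTC.
Add 55 minutes layover in Mumbai → 10:52 UTC.
Add 10 hours 35 minutes leg 3 → 21:27 UTC.
Port Linden is UTC−4:00, so local arrival = 21:27 − 4:00 = 17:27 on Oct 11.

17:27 on Oct 11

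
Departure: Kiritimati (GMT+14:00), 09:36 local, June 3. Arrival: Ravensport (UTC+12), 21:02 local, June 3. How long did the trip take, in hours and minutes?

Departure in UTC: 09:36 − 14:00 = 19:36 on Jun 2.
Arrival in UTC: 21:02 − 12:00 = 09:02 on Jun 3.
Elapsed = 09:02 − 19:36 (+1 day) = 13 hours 26 minutes.

13 hours 26 minutes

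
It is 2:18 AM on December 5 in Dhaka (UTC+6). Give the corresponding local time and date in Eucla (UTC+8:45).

5:03 AM on Dec 5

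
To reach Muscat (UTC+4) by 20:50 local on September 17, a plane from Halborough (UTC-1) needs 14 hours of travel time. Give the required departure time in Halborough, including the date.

Target arrival in UTC: 20:50 − 4:00 = 16:50 on Sep 17.
Subtract 14 hours → departure 02:50 UTC on Sep 17.
Halborough is UTC−1:00: 02:50 − 1:00 = 01:50 on Sep 17.

01:50 on September 17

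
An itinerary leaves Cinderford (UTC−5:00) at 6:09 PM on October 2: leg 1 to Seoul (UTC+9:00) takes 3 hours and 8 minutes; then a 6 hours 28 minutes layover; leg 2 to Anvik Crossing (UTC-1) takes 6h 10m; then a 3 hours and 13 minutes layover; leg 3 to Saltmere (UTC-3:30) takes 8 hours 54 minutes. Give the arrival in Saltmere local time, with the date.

Convert departure to UTC: 6:09 PM + 5:00 = 11:09 PM UTC on Oct 2.
Add 3 hours and 8 minutes leg 1 → 2:17 AM UTC (Oct 3).
Add 6 hours 28 minutes layover in Seoul → 8:45 AM UTC.
Add 6 hours and 10 minutes leg 2 → 2:55 PM UTC.
Add 3 hours and 13 minutes layover in Anvik Crossing → 6:08 PM UTC.
Add 8 hours and 54 minutes leg 3 → 3:02 AM UTC (Oct 4).
Saltmere is UTC−3:30, so local arrival = 3:02 AM − 3:30 = 11:32 PM on Oct 3.

11:32 PM on Oct 3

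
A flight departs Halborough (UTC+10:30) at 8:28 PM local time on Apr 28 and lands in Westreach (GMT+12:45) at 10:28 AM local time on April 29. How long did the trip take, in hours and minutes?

Departure in UTC: 8:28 PM − 10:30 = 9:58 AM on Apr 28.
Arrival in UTC: 10:28 AM − 12:45 = 9:43 PM on Apr 28.
Elapsed = 9:43 PM − 9:58 AM = 11 hours 45 minutes.

11 hours 45 minutes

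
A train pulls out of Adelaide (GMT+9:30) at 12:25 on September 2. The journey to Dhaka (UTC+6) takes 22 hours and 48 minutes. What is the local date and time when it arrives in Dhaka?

Dhaka is 3:30 behind Adelaide.
After 22 hours and 48 minutes it is 11:13 (Sep 3) in Adelaide.
Shift by the zone difference: 11:13 − 3:30 = 07:43 on Sep 3 in Dhaka.

07:43 on September 3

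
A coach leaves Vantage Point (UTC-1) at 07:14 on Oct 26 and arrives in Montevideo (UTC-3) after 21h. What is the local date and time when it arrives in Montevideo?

Convert departure to UTC: 07:14 + 1:00 = 08:14 UTC on Oct 26.
Add 21 hours travel time → 05:14 UTC (Oct 27).
Montevideo is UTC−3:00, so local arrival = 05:14 − 3:00 = 02:14 on Oct 27.

02:14 on October 27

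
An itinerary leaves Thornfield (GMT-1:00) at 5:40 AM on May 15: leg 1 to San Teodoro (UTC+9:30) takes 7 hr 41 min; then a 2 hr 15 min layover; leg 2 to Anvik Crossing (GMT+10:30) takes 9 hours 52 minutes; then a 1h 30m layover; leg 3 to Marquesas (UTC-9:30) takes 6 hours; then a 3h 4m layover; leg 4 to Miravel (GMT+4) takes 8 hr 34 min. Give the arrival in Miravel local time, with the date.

Convert departure to UTC: 5:40 AM + 1:00 = 6:40 AM UTC on May 15.
Add 7 hours and 41 minutes leg 1 → 2:21 PM UTC.
Add 2 hours 15 minutes layover in San Teodoro → 4:36 PM UTC.
Add 9 hours and 52 minutes leg 2 → 2:28 AM UTC (May 16).
Add 1 hour and 30 minutes layover in Anvik Crossing → 3:58 AM UTC.
Add 6 hours leg 3 → 9:58 AM UTC.
Add 3 hours 4 minutes layover in Marquesas → 1:02 PM UTC.
Add 8 hours 34 minutes leg 4 → 9:36 PM UTC.
Miravel is UTC+4:00, so local arrival = 9:36 PM + 4:00 = 1:36 AM on May 17.

1:36 AM on May 17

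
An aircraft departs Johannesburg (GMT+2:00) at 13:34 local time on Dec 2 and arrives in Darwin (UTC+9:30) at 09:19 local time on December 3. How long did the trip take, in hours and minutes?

12 hours 15 minutes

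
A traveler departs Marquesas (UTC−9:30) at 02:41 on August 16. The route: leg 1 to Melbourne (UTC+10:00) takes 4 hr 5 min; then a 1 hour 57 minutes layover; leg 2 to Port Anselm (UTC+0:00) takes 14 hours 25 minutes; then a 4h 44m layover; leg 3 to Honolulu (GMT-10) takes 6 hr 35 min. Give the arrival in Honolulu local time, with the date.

Convert departure to UTC: 02:41 + 9:30 = 12:11 UTC on Aug 16.
Add 4 hours and 5 minutes leg 1 → 16:16 UTC.
Add 1 hour 57 minutes layover in Melbourne → 18:13 UTC.
Add 14 hours and 25 minutes leg 2 → 08:38 UTC (Aug 17).
Add 4 hours 44 minutes layover in Port Anselm → 13:22 UTC.
Add 6 hours 35 minutes leg 3 → 19:57 UTC.
Honolulu is UTC−10:00, so local arrival = 19:57 − 10:00 = 09:57 on Aug 17.

09:57 on August 17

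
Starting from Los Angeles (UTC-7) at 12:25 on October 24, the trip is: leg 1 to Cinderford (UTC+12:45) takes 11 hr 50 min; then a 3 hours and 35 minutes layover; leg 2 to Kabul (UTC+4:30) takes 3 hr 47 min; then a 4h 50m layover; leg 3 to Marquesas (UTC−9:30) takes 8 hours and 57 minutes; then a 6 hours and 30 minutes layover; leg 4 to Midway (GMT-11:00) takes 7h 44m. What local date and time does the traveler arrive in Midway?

Convert departure to UTC: 12:25 + 7:00 = 19:25 UTC on Oct 24.
Add 11 hours and 50 minutes leg 1 → 07:15 UTC (Oct 25).
Add 3 hours and 35 minutes layover in Cinderford → 10:50 UTC.
Add 3 hours and 47 minutes leg 2 → 14:37 UTC.
Add 4 hours 50 minutes layover in Kabul → 19:27 UTC.
Add 8 hours 57 minutes leg 3 → 04:24 UTC (Oct 26).
Add 6 hours 30 minutes layover in Marquesas → 10:54 UTC.
Add 7 hours 44 minutes leg 4 → 18:38 UTC.
Midway is UTC−11:00, so local arrival = 18:38 − 11:00 = 07:38 on Oct 26.

07:38 on October 26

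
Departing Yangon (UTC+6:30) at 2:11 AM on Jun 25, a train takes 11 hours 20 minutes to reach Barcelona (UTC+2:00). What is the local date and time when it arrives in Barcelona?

9:01 AM on June 25

Convert departure to UTC: 2:11 AM − 6:30 = 7:41 PM UTC on Jun 24.
Add 11 hours 20 minutes travel time → 7:01 AM UTC (Jun 25).
Barcelona is UTC+2:00, so local arrival = 7:01 AM + 2:00 = 9:01 AM on Jun 25.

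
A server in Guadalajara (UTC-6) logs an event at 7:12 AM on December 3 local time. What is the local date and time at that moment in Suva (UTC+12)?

In UTC: 7:12 AM + 6:00 = 1:12 PM on Dec 3.
Suva is UTC+12:00: 1:12 PM + 12:00 = 1:12 AM on Dec 4.

1:12 AM on Dec 4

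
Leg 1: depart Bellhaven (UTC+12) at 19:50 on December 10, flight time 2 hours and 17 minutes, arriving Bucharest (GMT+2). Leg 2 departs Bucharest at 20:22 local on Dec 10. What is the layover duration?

8 hours 15 minutes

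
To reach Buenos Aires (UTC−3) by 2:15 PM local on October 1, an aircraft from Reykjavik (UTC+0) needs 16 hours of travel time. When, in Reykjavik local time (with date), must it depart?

Target arrival in UTC: 2:15 PM + 3:00 = 5:15 PM on Oct 1.
Subtract 16 hours → departure 1:15 AM UTC on Oct 1.
Reykjavik is UTC+0, so departure is 1:15 AM on Oct 1.

1:15 AM on Oct 1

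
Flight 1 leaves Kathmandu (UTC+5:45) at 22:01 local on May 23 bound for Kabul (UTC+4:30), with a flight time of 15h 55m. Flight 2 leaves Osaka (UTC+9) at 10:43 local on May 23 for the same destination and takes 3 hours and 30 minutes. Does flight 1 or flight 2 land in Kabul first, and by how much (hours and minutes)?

Flight 1 in UTC: 22:01 − 5:45 = 16:16 on May 23.
+15 hours 55 minutes → arrive 08:11 UTC on May 24.
Flight 2 in UTC: 10:43 − 9:00 = 01:43 on May 23.
+3 hours and 30 minutes → arrive 05:13 UTC on May 23.
Flight 2 lands earlier by 26 hours 58 minutes.

the second, by 26 hours 58 minutes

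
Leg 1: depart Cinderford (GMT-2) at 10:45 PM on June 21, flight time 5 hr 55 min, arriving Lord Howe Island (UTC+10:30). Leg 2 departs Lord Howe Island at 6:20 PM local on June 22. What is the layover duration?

1 hour 10 minutes

Convert departure to UTC: 10:45 PM + 2:00 = 12:45 AM UTC on Jun 22.
Add 5 hours and 55 minutes flight time → 6:40 AM UTC.
Lord Howe Island is UTC+10:30, so local arrival = 6:40 AM + 10:30 = 5:10 PM on Jun 22.
Layover = 6:20 PM − 5:10 PM = 1 hour 10 minutes.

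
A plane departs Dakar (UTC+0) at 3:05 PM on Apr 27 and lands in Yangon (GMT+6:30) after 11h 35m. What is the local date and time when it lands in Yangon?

9:10 AM on April 28

Yangon is 6:30 ahead of Dakar.
After 11 hours 35 minutes it is 2:40 AM (Apr 28) in Dakar.
Shift by the zone difference: 2:40 AM + 6:30 = 9:10 AM on Apr 28 in Yangon.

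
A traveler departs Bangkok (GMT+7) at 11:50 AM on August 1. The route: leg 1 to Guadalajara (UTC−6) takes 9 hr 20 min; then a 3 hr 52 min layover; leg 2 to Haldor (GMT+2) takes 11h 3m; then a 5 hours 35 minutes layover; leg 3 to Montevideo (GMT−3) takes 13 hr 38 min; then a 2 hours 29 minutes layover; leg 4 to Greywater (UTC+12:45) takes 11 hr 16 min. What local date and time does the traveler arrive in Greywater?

Convert departure to UTC: 11:50 AM − 7:00 = 4:50 AM UTC on Aug 1.
Add 9 hours and 20 minutes leg 1 → 2:10 PM UTC.
Add 3 hours 52 minutes layover in Guadalajara → 6:02 PM UTC.
Add 11 hours and 3 minutes leg 2 → 5:05 AM UTC (Aug 2).
Add 5 hours 35 minutes layover in Haldor → 10:40 AM UTC.
Add 13 hours and 38 minutes leg 3 → 12:18 AM UTC (Aug 3).
Add 2 hours 29 minutes layover in Montevideo → 2:47 AM UTC.
Add 11 hours 16 minutes leg 4 → 2:03 PM UTC.
Greywater is UTC+12:45, so local arrival = 2:03 PM + 12:45 = 2:48 AM on Aug 4.

2:48 AM on Aug 4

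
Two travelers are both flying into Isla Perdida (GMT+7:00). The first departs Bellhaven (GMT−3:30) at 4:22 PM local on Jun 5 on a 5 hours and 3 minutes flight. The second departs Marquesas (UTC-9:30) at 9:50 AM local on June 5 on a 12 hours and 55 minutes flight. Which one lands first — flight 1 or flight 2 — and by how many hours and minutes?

Flight 1 in UTC: 4:22 PM + 3:30 = 7:52 PM on Jun 5.
+5 hours and 3 minutes → arrive 12:55 AM UTC on Jun 6.
Flight 2 in UTC: 9:50 AM + 9:30 = 7:20 PM on Jun 5.
+12 hours and 55 minutes → arrive 8:15 AM UTC on Jun 6.
Flight 1 lands earlier by 7 hours 20 minutes.

the first, by 7 hours 20 minutes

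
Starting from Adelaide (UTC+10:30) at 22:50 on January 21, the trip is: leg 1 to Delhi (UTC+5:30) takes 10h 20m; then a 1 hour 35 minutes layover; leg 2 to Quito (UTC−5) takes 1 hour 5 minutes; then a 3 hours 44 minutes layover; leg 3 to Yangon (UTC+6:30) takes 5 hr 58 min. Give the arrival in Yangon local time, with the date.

17:32 on January 22

Convert departure to UTC: 22:50 − 10:30 = 12:20 UTC on Jan 21.
Add 10 hours 20 minutes leg 1 → 22:40 UTC.
Add 1 hour 35 minutes layover in Delhi → 00:15 UTC (Jan 22).
Add 1 hour 5 minutes leg 2 → 01:20 UTC.
Add 3 hours 44 minutes layover in Quito → 05:04 UTC.
Add 5 hours 58 minutes leg 3 → 11:02 UTC.
Yangon is UTC+6:30, so local arrival = 11:02 + 6:30 = 17:32 on Jan 22.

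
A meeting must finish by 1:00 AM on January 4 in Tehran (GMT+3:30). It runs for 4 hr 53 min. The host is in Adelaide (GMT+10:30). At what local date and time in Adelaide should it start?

3:07 AM on January 4

Target end time in UTC: 1:00 AM − 3:30 = 9:30 PM on Jan 3.
Subtract 4 hours and 53 minutes → start 4:37 PM UTC on Jan 3.
Adelaide is UTC+10:30: 4:37 PM + 10:30 = 3:07 AM on Jan 4.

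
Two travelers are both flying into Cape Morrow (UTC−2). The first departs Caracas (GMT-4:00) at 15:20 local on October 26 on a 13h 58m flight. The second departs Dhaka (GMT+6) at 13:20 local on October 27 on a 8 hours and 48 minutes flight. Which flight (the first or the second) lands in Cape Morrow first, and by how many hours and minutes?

the first, by 6 hours 50 minutes

Flight 1 in UTC: 15:20 + 4:00 = 19:20 on Oct 26.
+13 hours 58 minutes → arrive 09:18 UTC on Oct 27.
Flight 2 in UTC: 13:20 − 6:00 = 07:20 on Oct 27.
+8 hours and 48 minutes → arrive 16:08 UTC on Oct 27.
Flight 1 lands earlier by 6 hours 50 minutes.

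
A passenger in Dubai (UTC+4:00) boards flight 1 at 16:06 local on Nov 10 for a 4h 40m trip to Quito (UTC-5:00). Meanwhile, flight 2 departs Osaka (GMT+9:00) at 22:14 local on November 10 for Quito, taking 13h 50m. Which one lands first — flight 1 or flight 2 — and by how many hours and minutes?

the first, by 10 hours 18 minutes

Flight 1 in UTC: 16:06 − 4:00 = 12:06 on Nov 10.
+4 hours and 40 minutes → arrive 16:46 UTC on Nov 10.
Flight 2 in UTC: 22:14 − 9:00 = 13:14 on Nov 10.
+13 hours and 50 minutes → arrive 03:04 UTC on Nov 11.
Flight 1 lands earlier by 10 hours 18 minutes.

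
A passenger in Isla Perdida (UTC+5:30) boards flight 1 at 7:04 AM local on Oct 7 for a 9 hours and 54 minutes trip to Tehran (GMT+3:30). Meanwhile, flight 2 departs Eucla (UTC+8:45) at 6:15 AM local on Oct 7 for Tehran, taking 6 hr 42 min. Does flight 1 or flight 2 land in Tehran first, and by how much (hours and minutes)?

Flight 1 in UTC: 7:04 AM − 5:30 = 1:34 AM on Oct 7.
+9 hours 54 minutes → arrive 11:28 AM UTC on Oct 7.
Flight 2 in UTC: 6:15 AM − 8:45 = 9:30 PM on Oct 6.
+6 hours and 42 minutes → arrive 4:12 AM UTC on Oct 7.
Flight 2 lands earlier by 7 hours 16 minutes.

the second, by 7 hours 16 minutes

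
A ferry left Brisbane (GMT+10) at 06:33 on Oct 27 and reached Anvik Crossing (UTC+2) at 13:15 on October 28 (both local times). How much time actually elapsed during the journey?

Departure in UTC: 06:33 − 10:00 = 20:33 on Oct 26.
Arrival in UTC: 13:15 − 2:00 = 11:15 on Oct 28.
Elapsed = 11:15 − 20:33 (+2 days) = 38 hours 42 minutes.

38 hours 42 minutes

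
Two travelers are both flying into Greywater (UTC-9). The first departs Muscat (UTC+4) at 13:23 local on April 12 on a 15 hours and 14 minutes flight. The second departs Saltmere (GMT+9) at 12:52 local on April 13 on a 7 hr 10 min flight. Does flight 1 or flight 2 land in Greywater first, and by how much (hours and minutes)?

Flight 1 in UTC: 13:23 − 4:00 = 09:23 on Apr 12.
+15 hours 14 minutes → arrive 00:37 UTC on Apr 13.
Flight 2 in UTC: 12:52 − 9:00 = 03:52 on Apr 13.
+7 hours 10 minutes → arrive 11:02 UTC on Apr 13.
Flight 1 lands earlier by 10 hours 25 minutes.

the first, by 10 hours 25 minutes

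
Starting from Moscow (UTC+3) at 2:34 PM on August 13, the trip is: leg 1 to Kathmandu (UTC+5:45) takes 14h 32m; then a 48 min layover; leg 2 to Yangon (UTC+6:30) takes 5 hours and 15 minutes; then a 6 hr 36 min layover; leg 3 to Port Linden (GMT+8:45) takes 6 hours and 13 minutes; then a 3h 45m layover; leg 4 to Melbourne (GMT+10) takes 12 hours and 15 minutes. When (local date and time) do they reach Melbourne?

10:58 PM on August 15

Convert departure to UTC: 2:34 PM − 3:00 = 11:34 AM UTC on Aug 13.
Add 14 hours 32 minutes leg 1 → 2:06 AM UTC (Aug 14).
Add 48 minutes layover in Kathmandu → 2:54 AM UTC.
Add 5 hours and 15 minutes leg 2 → 8:09 AM UTC.
Add 6 hours and 36 minutes layover in Yangon → 2:45 PM UTC.
Add 6 hours and 13 minutes leg 3 → 8:58 PM UTC.
Add 3 hours and 45 minutes layover in Port Linden → 12:43 AM UTC (Aug 15).
Add 12 hours and 15 minutes leg 4 → 12:58 PM UTC.
Melbourne is UTC+10:00, so local arrival = 12:58 PM + 10:00 = 10:58 PM on Aug 15.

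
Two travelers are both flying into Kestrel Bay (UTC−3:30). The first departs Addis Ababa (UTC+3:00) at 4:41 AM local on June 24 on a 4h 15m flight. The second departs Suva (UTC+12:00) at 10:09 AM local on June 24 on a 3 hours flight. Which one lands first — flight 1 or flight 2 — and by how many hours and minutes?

the second, by 4 hours 47 minutes

Flight 1 in UTC: 4:41 AM − 3:00 = 1:41 AM on Jun 24.
+4 hours 15 minutes → arrive 5:56 AM UTC on Jun 24.
Flight 2 in UTC: 10:09 AM − 12:00 = 10:09 PM on Jun 23.
+3 hours → arrive 1:09 AM UTC on Jun 24.
Flight 2 lands earlier by 4 hours 47 minutes.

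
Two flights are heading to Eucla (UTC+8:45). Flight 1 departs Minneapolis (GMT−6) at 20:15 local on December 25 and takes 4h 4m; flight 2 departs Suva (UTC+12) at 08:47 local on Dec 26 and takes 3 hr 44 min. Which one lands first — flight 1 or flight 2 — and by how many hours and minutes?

the second, by 5 hours 48 minutes

Flight 1 in UTC: 20:15 + 6:00 = 02:15 on Dec 26.
+4 hours and 4 minutes → arrive 06:19 UTC on Dec 26.
Flight 2 in UTC: 08:47 − 12:00 = 20:47 on Dec 25.
+3 hours 44 minutes → arrive 00:31 UTC on Dec 26.
Flight 2 lands earlier by 5 hours 48 minutes.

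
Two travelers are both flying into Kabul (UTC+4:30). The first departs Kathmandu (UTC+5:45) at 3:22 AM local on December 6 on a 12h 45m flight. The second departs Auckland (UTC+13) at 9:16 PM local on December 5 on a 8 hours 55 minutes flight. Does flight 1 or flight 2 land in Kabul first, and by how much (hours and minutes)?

the second, by 17 hours 11 minutes

Flight 1 in UTC: 3:22 AM − 5:45 = 9:37 PM on Dec 5.
+12 hours 45 minutes → arrive 10:22 AM UTC on Dec 6.
Flight 2 in UTC: 9:16 PM − 13:00 = 8:16 AM on Dec 5.
+8 hours and 55 minutes → arrive 5:11 PM UTC on Dec 5.
Flight 2 lands earlier by 17 hours 11 minutes.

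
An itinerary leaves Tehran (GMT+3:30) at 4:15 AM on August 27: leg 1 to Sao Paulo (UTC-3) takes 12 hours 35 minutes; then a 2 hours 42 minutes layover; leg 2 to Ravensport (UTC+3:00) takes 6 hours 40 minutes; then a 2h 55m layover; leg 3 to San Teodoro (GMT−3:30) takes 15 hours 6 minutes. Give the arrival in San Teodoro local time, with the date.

1:13 PM on Aug 28

Convert departure to UTC: 4:15 AM − 3:30 = 12:45 AM UTC on Aug 27.
Add 12 hours 35 minutes leg 1 → 1:20 PM UTC.
Add 2 hours 42 minutes layover in Sao Paulo → 4:02 PM UTC.
Add 6 hours and 40 minutes leg 2 → 10:42 PM UTC.
Add 2 hours and 55 minutes layover in Ravensport → 1:37 AM UTC (Aug 28).
Add 15 hours 6 minutes leg 3 → 4:43 PM UTC.
San Teodoro is UTC−3:30, so local arrival = 4:43 PM − 3:30 = 1:13 PM on Aug 28.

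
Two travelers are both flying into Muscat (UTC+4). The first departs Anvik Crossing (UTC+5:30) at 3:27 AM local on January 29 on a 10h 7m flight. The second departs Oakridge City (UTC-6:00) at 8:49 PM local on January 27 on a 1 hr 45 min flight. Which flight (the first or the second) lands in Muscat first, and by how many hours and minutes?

the second, by 27 hours 30 minutes

Flight 1 in UTC: 3:27 AM − 5:30 = 9:57 PM on Jan 28.
+10 hours and 7 minutes → arrive 8:04 AM UTC on Jan 29.
Flight 2 in UTC: 8:49 PM + 6:00 = 2:49 AM on Jan 28.
+1 hour and 45 minutes → arrive 4:34 AM UTC on Jan 28.
Flight 2 lands earlier by 27 hours 30 minutes.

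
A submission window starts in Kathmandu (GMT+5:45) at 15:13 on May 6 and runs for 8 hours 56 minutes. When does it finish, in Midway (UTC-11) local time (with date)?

07:24 on May 6

Convert start to UTC: 15:13 − 5:45 = 09:28 UTC on May 6.
Add 8 hours and 56 minutes duration → 18:24 UTC.
Midway is UTC−11:00, so local end time = 18:24 − 11:00 = 07:24 on May 6.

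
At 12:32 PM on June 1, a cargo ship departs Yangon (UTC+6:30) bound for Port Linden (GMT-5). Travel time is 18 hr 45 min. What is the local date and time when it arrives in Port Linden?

7:47 PM on June 1

Convert departure to UTC: 12:32 PM − 6:30 = 6:02 AM UTC on Jun 1.
Add 18 hours and 45 minutes travel time → 12:47 AM UTC (Jun 2).
Port Linden is UTC−5:00, so local arrival = 12:47 AM − 5:00 = 7:47 PM on Jun 1.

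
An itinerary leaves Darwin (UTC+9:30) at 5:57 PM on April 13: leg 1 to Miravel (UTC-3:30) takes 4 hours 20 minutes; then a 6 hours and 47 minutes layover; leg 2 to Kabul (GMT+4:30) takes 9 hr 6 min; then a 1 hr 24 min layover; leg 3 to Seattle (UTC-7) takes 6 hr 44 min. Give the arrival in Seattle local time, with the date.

5:48 AM on April 14

Convert departure to UTC: 5:57 PM − 9:30 = 8:27 AM UTC on Apr 13.
Add 4 hours 20 minutes leg 1 → 12:47 PM UTC.
Add 6 hours and 47 minutes layover in Miravel → 7:34 PM UTC.
Add 9 hours and 6 minutes leg 2 → 4:40 AM UTC (Apr 14).
Add 1 hour and 24 minutes layover in Kabul → 6:04 AM UTC.
Add 6 hours 44 minutes leg 3 → 12:48 PM UTC.
Seattle is UTC−7:00, so local arrival = 12:48 PM − 7:00 = 5:48 AM on Apr 14.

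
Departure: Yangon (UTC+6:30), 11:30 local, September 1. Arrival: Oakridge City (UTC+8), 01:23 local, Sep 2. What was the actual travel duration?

12 hours 23 minutes

Oakridge City is 1:30 ahead of Yangon.
Clock-face elapsed time (ignoring zones) is 13 hours 53 minutes.
Actual elapsed = 13 hours 53 minutes − 1:30 = 12 hours 23 minutes.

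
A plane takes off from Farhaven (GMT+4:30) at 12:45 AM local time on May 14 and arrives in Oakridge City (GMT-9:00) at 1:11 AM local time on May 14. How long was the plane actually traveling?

Oakridge City is 13:30 behind Farhaven.
Clock-face elapsed time (ignoring zones) is 26 minutes.
Actual elapsed = 26 minutes + 13:30 = 13 hours 56 minutes.

13 hours 56 minutes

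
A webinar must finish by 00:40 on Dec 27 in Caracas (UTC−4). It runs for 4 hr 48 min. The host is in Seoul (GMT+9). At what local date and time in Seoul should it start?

08:52 on December 27

Target end time in UTC: 00:40 + 4:00 = 04:40 on Dec 27.
Subtract 4 hours and 48 minutes → start 23:52 UTC on Dec 26.
Seoul is UTC+9:00: 23:52 + 9:00 = 08:52 on Dec 27.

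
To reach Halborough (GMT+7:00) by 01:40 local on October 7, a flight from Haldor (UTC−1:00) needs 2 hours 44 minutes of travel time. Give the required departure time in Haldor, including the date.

Target arrival in UTC: 01:40 − 7:00 = 18:40 on Oct 6.
Subtract 2 hours 44 minutes → departure 15:56 UTC on Oct 6.
Haldor is UTC−1:00: 15:56 − 1:00 = 14:56 on Oct 6.

14:56 on October 6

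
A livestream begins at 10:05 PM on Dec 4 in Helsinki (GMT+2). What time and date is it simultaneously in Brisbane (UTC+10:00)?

6:05 AM on December 5

Brisbane is 8:00 ahead of Helsinki.
Shift by the zone difference: 10:05 PM + 8:00 = 6:05 AM on Dec 5 in Brisbane.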